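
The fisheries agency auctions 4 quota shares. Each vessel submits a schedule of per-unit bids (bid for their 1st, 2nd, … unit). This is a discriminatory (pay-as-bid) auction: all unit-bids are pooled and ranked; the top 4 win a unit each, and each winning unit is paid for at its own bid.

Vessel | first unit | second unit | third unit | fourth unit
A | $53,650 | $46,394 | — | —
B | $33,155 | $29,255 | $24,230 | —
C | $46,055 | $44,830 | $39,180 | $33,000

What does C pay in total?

C pays $90,885

All unit-bids, highest first — top 4: 53,650 (A-1), 46,394 (A-2), 46,055 (C-1), 44,830 (C-2)
Next rejected bid: $39,180 (not a price — pay-as-bid).
C's winning unit-bids: 46,055 + 44,830 = $90,885.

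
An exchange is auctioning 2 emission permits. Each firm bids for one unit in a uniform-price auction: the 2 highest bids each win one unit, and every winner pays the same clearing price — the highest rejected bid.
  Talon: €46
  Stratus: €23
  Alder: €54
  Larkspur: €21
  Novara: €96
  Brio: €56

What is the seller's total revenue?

Ordering the bids: 96 (Novara), 56 (Brio), 54 (Alder), 46 (Talon), …
Top 2: Novara, Brio.
Clearing price = highest rejected bid = €54.
Total revenue = 2 × €54 = €108.

Total revenue: €108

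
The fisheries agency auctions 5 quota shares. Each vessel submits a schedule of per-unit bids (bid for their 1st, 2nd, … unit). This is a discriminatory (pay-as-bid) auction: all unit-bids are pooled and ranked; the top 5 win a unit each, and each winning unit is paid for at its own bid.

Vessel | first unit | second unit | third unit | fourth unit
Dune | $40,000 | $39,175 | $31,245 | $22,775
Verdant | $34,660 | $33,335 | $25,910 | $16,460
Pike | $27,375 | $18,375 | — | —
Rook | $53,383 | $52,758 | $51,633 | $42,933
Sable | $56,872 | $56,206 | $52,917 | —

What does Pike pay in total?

Merging the schedules and taking the best 5: 56,872 (Sable-1), 56,206 (Sable-2), 53,383 (Rook-1), 52,917 (Sable-3), 52,758 (Rook-2)
Next rejected bid: $51,633 (not a price — pay-as-bid).
Pike wins no units.

Pike pays $0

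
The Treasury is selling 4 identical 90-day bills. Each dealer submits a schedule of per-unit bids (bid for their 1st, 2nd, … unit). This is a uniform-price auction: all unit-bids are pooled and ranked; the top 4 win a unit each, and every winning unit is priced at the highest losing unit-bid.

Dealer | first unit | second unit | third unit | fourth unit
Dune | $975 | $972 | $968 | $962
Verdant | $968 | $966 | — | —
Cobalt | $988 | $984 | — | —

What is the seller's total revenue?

Total revenue: $3,872

All unit-bids, highest first — top 4: 988 (Cobalt-1), 984 (Cobalt-2), 975 (Dune-1), 972 (Dune-2)
The (k+1)-th unit-bid is $968.
Allocation: Cobalt 2, Dune 2. Every unit priced at $968.
Revenue = 4 × 968 = $3,872.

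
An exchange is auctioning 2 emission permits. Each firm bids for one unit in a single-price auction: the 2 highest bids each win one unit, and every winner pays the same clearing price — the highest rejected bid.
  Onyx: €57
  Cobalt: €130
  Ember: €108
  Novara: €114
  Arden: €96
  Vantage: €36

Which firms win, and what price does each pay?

Cobalt, Novara; each pays €108

Bids ranked high→low: 130 (Cobalt), 114 (Novara), 108 (Ember), 96 (Arden), …
Top 2: Cobalt, Novara.
Highest unsuccessful bid: €108 → clearing price.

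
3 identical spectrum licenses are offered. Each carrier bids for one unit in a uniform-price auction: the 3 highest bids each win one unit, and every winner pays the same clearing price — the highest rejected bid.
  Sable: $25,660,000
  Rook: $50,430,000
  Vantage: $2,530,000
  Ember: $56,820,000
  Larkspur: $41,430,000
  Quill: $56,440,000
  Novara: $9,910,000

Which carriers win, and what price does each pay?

Sorting: 56,820,000 (Ember), 56,440,000 (Quill), 50,430,000 (Rook), 41,430,000 (Larkspur), 25,660,000 (Sable), …
The 3 highest are Ember, Quill, Rook.
Clearing price = highest rejected bid = $41,430,000.

Ember, Quill, Rook; each pays $41,430,000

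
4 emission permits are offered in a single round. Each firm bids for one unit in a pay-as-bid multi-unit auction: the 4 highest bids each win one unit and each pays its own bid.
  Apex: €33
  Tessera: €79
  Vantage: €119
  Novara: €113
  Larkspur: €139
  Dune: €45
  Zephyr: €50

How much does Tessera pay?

Tessera pays €79

Bids ranked high→low: 139 (Larkspur), 119 (Vantage), 113 (Novara), 79 (Tessera), 50 (Zephyr), 45 (Dune), …
The 4 highest are Larkspur, Vantage, Novara, Tessera.
Tessera wins → own bid €79.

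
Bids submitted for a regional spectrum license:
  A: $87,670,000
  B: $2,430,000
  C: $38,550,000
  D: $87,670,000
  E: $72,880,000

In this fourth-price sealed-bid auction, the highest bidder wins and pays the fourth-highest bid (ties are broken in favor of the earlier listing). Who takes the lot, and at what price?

Rule: the highest bidder wins and pays the fourth-highest bid.
Bids ranked: 87,670,000 (A) > 87,670,000 (D) > 72,880,000 (E) > 38,550,000 (C) > 2,430,000 (B)
Tie at $87,670,000 → A wins by tie-break.
A is highest; pays the fourth-highest bid, $38,550,000.

A pays $38,550,000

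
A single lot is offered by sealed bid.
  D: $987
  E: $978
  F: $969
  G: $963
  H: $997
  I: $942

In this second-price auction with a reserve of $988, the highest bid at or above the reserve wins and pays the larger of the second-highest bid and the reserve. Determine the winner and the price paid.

H pays $988

Sorting bids: 997 (H) > 987 (D) > 978 (E) > 969 (F) > 963 (G) > 942 (I)
H has the top bid at or above the reserve ($997).
Second-highest bid $987 is below the reserve $988, so the reserve binds → payment $988.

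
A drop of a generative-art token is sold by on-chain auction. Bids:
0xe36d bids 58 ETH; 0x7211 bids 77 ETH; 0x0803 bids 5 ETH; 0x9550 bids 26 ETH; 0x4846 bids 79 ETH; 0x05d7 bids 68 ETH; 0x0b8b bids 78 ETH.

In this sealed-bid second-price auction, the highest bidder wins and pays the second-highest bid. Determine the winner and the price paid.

Rule: the highest bidder wins and pays the second-highest bid.
Sorting bids: 79 (0x4846) > 78 (0x0b8b) > 77 (0x7211) > 68 (0x05d7) > 58 (0xe36d) > 26 (0x9550) > …
Second-price: 0x4846 pays 0x0b8b's bid of 78 ETH.

0x4846 pays 78 ETH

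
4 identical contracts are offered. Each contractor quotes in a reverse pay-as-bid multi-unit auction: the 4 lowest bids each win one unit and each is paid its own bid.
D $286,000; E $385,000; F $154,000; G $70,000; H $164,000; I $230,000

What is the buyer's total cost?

Total cost: $618,000

Bids ranked low→high: 70,000 (G), 154,000 (F), 164,000 (H), 230,000 (I), 286,000 (D), 385,000 (E)
Winners (4 units): G, F, H, I.
Total cost = 70,000 + 154,000 + 164,000 + 230,000 = $618,000.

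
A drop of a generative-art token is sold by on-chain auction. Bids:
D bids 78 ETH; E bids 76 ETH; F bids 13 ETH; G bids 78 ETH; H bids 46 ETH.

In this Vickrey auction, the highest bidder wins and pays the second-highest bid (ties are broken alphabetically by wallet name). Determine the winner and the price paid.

Bids ranked: 78 (D) > 78 (G) > 76 (E) > 46 (H) > 13 (F)
D and G tie at 78 ETH; tie-break gives it to D.
D wins with the highest bid; price is set by the runner-up at 78 ETH.

D pays 78 ETH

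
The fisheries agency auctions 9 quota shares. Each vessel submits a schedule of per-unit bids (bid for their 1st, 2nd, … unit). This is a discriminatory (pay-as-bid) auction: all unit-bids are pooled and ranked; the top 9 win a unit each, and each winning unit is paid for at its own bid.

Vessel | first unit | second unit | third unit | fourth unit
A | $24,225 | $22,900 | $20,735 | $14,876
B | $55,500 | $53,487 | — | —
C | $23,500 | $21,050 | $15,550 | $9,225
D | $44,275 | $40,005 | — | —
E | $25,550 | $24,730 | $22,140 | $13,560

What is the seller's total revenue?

Total revenue: $314,172

Pooled unit-bids ranked (top 9): 55,500 (B-1), 53,487 (B-2), 44,275 (D-1), 40,005 (D-2), 25,550 (E-1), 24,730 (E-2), 24,225 (A-1), 23,500 (C-1), 22,900 (A-2)
Next rejected bid: $22,140 (not a price — pay-as-bid).
Each winning unit pays its own bid.
Revenue = 55,500 + 53,487 + 44,275 + 40,005 + 25,550 + 24,730 + 24,225 + 23,500 + 22,900 = $314,172.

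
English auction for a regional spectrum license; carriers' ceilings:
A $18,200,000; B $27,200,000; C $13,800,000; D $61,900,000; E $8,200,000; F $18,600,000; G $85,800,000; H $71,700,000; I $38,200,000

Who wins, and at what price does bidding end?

Open ascending-bid auction: the price rises until one bidder remains; the winner pays the price at which the last rival dropped out.
Sorting limits: 85,800,000 (G) > 71,700,000 (H) > 61,900,000 (D) > 38,200,000 (I) > 27,200,000 (B) > 18,600,000 (F) > …
H is the last rival to drop out, at $71,700,000; G remains and wins at that price.

G wins at $71,700,000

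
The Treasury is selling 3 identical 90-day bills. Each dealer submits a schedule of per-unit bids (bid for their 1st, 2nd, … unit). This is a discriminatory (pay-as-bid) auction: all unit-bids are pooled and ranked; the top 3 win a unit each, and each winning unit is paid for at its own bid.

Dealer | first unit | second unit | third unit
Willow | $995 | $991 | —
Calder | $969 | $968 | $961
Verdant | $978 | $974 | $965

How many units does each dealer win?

Verdant 1, Willow 2

Merging the schedules and taking the best 3: 995 (Willow-1), 991 (Willow-2), 978 (Verdant-1)
Next rejected bid: $974 (not a price — pay-as-bid).
Allocation: Verdant 1, Willow 2.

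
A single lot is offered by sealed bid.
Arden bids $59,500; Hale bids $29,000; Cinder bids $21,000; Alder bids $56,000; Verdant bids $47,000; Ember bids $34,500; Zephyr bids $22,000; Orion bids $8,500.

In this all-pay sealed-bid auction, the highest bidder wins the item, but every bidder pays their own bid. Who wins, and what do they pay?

Arden pays $59,500

Bids in order: 59,500 (Arden) > 56,000 (Alder) > 47,000 (Verdant) > 34,500 (Ember) > 29,000 (Hale) > 22,000 (Zephyr) > …
Arden wins with the top bid; all bids are sunk regardless.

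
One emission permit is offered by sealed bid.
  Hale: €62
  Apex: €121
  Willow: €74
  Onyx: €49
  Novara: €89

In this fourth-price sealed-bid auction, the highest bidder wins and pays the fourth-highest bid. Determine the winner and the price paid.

Rule: the highest bidder wins and pays the fourth-highest bid.
Bids ranked: 121 (Apex) > 89 (Novara) > 74 (Willow) > 62 (Hale) > 49 (Onyx)
Apex is highest; pays the fourth-highest bid, €62.

Apex pays €62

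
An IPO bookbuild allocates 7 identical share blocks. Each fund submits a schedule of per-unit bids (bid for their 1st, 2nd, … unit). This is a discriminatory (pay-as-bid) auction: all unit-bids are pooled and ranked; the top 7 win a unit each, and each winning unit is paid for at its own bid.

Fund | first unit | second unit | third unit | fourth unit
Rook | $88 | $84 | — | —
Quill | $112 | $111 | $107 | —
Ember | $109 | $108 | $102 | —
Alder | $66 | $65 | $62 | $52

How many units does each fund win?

Ember 3, Quill 3, Rook 1

Merging the schedules and taking the best 7: 112 (Quill-1), 111 (Quill-2), 109 (Ember-1), 108 (Ember-2), 107 (Quill-3), 102 (Ember-3), 88 (Rook-1)
Next rejected bid: $84 (not a price — pay-as-bid).
Allocation: Ember 3, Quill 3, Rook 1.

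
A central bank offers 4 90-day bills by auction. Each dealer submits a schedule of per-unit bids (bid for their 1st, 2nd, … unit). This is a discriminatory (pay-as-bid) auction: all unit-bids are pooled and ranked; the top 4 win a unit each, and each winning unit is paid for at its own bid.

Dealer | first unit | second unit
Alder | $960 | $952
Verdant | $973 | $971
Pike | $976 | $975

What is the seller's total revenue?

Merging the schedules and taking the best 4: 976 (Pike-1), 975 (Pike-2), 973 (Verdant-1), 971 (Verdant-2)
Next rejected bid: $960 (not a price — pay-as-bid).
Each winning unit pays its own bid.
Revenue = 976 + 975 + 973 + 971 = $3,895.

Total revenue: $3,895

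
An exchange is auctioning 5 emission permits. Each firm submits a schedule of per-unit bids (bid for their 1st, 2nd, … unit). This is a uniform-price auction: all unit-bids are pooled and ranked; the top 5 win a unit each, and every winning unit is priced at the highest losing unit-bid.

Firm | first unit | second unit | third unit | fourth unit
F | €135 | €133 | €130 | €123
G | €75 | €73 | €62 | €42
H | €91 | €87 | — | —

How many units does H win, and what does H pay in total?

Pooled unit-bids ranked (top 5): 135 (F-1), 133 (F-2), 130 (F-3), 123 (F-4), 91 (H-1)
First bid not allocated: €87.
H wins 1 unit(s) at €87 each.

H: 1 unit, pays €87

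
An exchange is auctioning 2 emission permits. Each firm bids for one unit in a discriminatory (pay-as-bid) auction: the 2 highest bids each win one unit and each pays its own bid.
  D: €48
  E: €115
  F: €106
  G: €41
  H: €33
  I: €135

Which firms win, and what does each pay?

I €135, E €115

Ordering the bids: 135 (I), 115 (E), 106 (F), 48 (D), …
The 2 highest are I, E.
Each winner pays its own bid: I €135, E €115.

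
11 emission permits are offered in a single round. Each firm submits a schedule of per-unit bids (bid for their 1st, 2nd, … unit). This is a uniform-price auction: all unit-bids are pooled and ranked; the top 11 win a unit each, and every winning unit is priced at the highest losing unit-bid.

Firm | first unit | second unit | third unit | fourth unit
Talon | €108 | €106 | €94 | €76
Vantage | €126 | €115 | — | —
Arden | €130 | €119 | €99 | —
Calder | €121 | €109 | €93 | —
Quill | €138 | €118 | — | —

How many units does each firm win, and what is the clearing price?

Pooled unit-bids ranked (top 11): 138 (Quill-1), 130 (Arden-1), 126 (Vantage-1), 121 (Calder-1), 119 (Arden-2), 118 (Quill-2), 115 (Vantage-2), 109 (Calder-2), 108 (Talon-1), 106 (Talon-2), 99 (Arden-3)
Highest rejected unit-bid = €94.
Allocation: Arden 3, Calder 2, Quill 2, Talon 2, Vantage 2.

Arden 3, Calder 2, Quill 2, Talon 2, Vantage 2; clearing price €94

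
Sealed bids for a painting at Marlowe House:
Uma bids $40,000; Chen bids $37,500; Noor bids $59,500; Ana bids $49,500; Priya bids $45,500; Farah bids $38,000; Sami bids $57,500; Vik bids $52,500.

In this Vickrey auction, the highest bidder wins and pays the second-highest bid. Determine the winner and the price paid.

Noor pays $57,500

Bids ranked: 59,500 (Noor) > 57,500 (Sami) > 52,500 (Vik) > 49,500 (Ana) > 45,500 (Priya) > 40,000 (Uma) > …
Second-price: Noor pays Sami's bid of $57,500.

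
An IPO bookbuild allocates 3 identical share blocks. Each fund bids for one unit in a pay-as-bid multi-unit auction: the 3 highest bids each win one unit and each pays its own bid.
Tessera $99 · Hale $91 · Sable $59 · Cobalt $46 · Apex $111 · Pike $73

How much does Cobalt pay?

Ordering the bids: 111 (Apex), 99 (Tessera), 91 (Hale), 73 (Pike), 59 (Sable), …
The 3 highest are Apex, Tessera, Hale.
Cobalt does not win → $0.

Cobalt pays $0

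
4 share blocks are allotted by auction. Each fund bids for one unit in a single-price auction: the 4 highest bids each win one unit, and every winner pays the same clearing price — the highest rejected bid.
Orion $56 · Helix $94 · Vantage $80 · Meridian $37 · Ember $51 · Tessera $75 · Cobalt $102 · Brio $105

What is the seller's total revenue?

Total revenue: $300

Sorting: 105 (Brio), 102 (Cobalt), 94 (Helix), 80 (Vantage), 75 (Tessera), 56 (Orion), …
Top 4: Brio, Cobalt, Helix, Vantage.
Highest unsuccessful bid: $75 → clearing price.
Total revenue = 4 × $75 = $300.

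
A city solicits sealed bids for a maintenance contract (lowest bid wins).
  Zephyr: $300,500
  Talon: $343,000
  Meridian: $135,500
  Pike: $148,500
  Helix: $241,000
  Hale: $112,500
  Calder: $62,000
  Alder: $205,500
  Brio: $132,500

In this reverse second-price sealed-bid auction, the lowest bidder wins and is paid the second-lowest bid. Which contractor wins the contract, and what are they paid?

Calder is paid $112,500

Rule: the lowest bidder wins and is paid the second-lowest bid.
Bids in order: 62,000 (Calder) < 112,500 (Hale) < 132,500 (Brio) < 135,500 (Meridian) < 148,500 (Pike) < 205,500 (Alder) < …
Second-price: Calder is paid Hale's bid of $112,500.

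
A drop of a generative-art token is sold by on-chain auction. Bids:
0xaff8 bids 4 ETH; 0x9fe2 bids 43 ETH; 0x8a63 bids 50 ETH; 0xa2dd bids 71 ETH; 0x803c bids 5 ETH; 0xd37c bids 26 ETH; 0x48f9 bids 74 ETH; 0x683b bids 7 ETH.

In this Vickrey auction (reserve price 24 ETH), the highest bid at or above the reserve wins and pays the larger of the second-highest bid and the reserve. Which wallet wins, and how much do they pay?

Sorting bids: 74 (0x48f9) > 71 (0xa2dd) > 50 (0x8a63) > 43 (0x9fe2) > 26 (0xd37c) > 7 (0x683b) > …
0x48f9 has the top bid at or above the reserve (74 ETH).
max(second-highest 71 ETH, reserve 24 ETH) = 71 ETH; the reserve does not bind.

0x48f9 pays 71 ETH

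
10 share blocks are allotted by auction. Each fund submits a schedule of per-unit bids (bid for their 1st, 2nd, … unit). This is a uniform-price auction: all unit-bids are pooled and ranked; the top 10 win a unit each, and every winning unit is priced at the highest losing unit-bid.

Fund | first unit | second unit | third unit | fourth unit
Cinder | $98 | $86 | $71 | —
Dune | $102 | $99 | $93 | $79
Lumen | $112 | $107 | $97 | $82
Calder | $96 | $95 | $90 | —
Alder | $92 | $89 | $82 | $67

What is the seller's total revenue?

Total revenue: $900

Merging the schedules and taking the best 10: 112 (Lumen-1), 107 (Lumen-2), 102 (Dune-1), 99 (Dune-2), 98 (Cinder-1), 97 (Lumen-3), 96 (Calder-1), 95 (Calder-2), 93 (Dune-3), 92 (Alder-1)
The (k+1)-th unit-bid is $90.
Allocation: Alder 1, Calder 2, Cinder 1, Dune 3, Lumen 3. Every unit priced at $90.
Revenue = 10 × 90 = $900.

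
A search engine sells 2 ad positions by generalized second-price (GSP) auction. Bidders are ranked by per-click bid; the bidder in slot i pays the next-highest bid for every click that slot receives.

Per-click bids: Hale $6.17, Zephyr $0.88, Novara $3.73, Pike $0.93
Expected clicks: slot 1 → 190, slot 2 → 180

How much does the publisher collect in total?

Ranked by bid: $6.17 (Hale) > $3.73 (Novara) > $0.93 (Pike) > …
Slot 1: Hale pays $3.73 × 190 = $708.70
Slot 2: Novara pays $0.93 × 180 = $167.40
Total = $876.10

Total revenue: $876.10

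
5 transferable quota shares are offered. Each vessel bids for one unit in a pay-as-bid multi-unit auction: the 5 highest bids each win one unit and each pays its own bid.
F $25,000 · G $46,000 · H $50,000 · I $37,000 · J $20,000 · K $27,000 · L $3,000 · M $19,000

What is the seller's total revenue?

Sorting: 50,000 (H), 46,000 (G), 37,000 (I), 27,000 (K), 25,000 (F), 20,000 (J), 19,000 (M), …
The 5 highest are H, G, I, K, F.
Total revenue = 50,000 + 46,000 + 37,000 + 27,000 + 25,000 = $185,000.

Total revenue: $185,000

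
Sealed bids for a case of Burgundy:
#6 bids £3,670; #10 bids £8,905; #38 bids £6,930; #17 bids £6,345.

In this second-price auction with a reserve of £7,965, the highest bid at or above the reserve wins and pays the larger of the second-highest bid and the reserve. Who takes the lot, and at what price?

#10 pays £7,965

Second-price auction with a reserve of £7,965: the highest bid at or above the reserve wins and pays the larger of the second-highest bid and the reserve.
Bids ranked: 8,905 (#10) > 6,930 (#38) > 6,345 (#17) > 3,670 (#6)
Highest eligible bid: #10 at £8,905.
max(second-highest £6,930, reserve £7,965) = £7,965.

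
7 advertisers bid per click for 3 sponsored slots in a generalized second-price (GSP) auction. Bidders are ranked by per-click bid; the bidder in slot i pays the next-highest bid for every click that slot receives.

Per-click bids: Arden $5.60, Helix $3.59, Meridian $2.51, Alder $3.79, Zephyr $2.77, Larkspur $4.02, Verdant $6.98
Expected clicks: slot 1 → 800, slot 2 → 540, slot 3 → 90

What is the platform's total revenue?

Total revenue: $6991.90

Per-click bids in order: $6.98 (Verdant) > $5.60 (Arden) > $4.02 (Larkspur) > $3.79 (Alder) > …
Slot 1: Verdant pays $5.60 × 800 = $4480.00
Slot 2: Arden pays $4.02 × 540 = $2170.80
Slot 3: Larkspur pays $3.79 × 90 = $341.10
Total = $6991.90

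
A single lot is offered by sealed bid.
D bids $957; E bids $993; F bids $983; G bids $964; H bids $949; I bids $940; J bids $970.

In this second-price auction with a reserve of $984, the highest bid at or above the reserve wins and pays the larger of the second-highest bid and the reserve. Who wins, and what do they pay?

E pays $984

Bids in order: 993 (E) > 983 (F) > 970 (J) > 964 (G) > 957 (D) > 949 (H) > …
Highest eligible bid: E at $993.
max(second-highest $983, reserve $984) = $984.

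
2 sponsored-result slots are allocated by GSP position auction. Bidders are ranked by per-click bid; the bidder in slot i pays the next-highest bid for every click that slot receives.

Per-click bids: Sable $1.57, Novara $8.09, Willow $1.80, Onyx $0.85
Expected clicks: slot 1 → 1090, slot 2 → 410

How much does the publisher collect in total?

Per-click bids in order: $8.09 (Novara) > $1.80 (Willow) > $1.57 (Sable) > …
Slot 1: Novara pays $1.80 × 1090 = $1962.00
Slot 2: Willow pays $1.57 × 410 = $643.70
Total = $2605.70

Total revenue: $2605.70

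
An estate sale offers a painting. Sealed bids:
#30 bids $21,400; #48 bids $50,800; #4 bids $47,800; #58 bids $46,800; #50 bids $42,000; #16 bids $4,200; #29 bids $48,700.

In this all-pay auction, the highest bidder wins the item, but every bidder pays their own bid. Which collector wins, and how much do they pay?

Sorting bids: 50,800 (#48) > 48,700 (#29) > 47,800 (#4) > 46,800 (#58) > 42,000 (#50) > 21,400 (#30) > …
#48 wins with the top bid; all bids are sunk regardless.

#48 pays $50,800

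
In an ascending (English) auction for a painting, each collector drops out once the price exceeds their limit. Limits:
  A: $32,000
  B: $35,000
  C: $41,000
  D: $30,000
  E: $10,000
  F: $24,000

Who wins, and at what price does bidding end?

Ascending (English) auction: the price rises until one bidder remains; the winner pays the price at which the last rival dropped out.
Limits in order: 41,000 (C) > 35,000 (B) > 32,000 (A) > 30,000 (D) > 24,000 (F) > 10,000 (E)
Bidding ends when B exits at $35,000; C takes it.

C wins at $35,000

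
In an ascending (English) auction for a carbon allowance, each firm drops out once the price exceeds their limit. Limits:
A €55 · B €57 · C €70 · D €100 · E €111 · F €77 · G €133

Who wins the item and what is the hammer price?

Open ascending-bid auction: the price rises until one bidder remains; the winner pays the price at which the last rival dropped out.
Limits ranked: 133 (G) > 111 (E) > 100 (D) > 77 (F) > 70 (C) > 57 (B) > …
Bidding ends when E exits at €111; G takes it.

G wins at €111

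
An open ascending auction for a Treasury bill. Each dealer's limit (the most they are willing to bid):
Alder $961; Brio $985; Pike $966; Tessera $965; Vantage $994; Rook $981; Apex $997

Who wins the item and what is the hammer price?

Sorting limits: 997 (Apex) > 994 (Vantage) > 985 (Brio) > 981 (Rook) > 966 (Pike) > 965 (Tessera) > …
Vantage is the last rival to drop out, at $994; Apex remains and wins at that price.

Apex wins at $994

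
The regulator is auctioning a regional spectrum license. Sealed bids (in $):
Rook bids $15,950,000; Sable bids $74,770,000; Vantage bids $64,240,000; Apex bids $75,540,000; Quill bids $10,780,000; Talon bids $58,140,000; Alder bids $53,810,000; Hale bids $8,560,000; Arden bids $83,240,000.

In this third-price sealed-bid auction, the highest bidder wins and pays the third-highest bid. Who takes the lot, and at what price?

Sorting bids: 83,240,000 (Arden) > 75,540,000 (Apex) > 74,770,000 (Sable) > 64,240,000 (Vantage) > 58,140,000 (Talon) > 53,810,000 (Alder) > …
Arden is highest; pays the third-highest bid, $74,770,000.

Arden pays $74,770,000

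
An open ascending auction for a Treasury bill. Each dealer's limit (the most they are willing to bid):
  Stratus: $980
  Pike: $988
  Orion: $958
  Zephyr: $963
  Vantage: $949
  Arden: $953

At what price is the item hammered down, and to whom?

Pike wins at $980

Sorting limits: 988 (Pike) > 980 (Stratus) > 963 (Zephyr) > 958 (Orion) > 953 (Arden) > 949 (Vantage)
Once the price passes $980, only Pike is left; the hammer falls at Stratus's limit of $980.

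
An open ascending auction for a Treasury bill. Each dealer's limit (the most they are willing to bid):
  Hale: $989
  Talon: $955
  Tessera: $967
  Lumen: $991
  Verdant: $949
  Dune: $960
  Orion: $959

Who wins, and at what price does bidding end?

Rule: the price rises until one bidder remains; the winner pays the price at which the last rival dropped out.
Limits ranked: 991 (Lumen) > 989 (Hale) > 967 (Tessera) > 960 (Dune) > 959 (Orion) > 955 (Talon) > …
Bidding ends when Hale exits at $989; Lumen takes it.

Lumen wins at $989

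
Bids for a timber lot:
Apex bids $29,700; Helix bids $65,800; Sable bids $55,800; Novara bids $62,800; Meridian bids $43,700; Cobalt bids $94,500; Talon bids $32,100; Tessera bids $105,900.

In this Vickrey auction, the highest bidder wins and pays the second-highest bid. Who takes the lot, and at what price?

Vickrey auction: the highest bidder wins and pays the second-highest bid.
Bids ranked: 105,900 (Tessera) > 94,500 (Cobalt) > 65,800 (Helix) > 62,800 (Novara) > 55,800 (Sable) > 43,700 (Meridian) > …
Second-price: Tessera pays Cobalt's bid of $94,500.

Tessera pays $94,500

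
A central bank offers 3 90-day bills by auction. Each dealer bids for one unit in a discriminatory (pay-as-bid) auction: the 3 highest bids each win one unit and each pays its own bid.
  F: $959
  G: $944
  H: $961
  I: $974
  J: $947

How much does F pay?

F pays $959

Ordering the bids: 974 (I), 961 (H), 959 (F), 947 (J), 944 (G)
The 3 highest are I, H, F.
F wins → own bid $959.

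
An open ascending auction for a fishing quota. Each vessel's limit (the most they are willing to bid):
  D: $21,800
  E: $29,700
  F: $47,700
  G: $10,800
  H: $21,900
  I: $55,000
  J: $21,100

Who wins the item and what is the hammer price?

I wins at $47,700

Limits in order: 55,000 (I) > 47,700 (F) > 29,700 (E) > 21,900 (H) > 21,800 (D) > 21,100 (J) > …
Once the price passes $47,700, only I is left; the hammer falls at F's limit of $47,700.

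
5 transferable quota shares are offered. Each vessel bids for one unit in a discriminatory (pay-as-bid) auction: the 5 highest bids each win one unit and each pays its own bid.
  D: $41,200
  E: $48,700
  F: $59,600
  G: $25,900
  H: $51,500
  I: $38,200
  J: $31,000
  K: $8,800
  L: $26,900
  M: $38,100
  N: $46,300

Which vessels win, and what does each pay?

Bids ranked high→low: 59,600 (F), 51,500 (H), 48,700 (E), 46,300 (N), 41,200 (D), 38,200 (I), 38,100 (M), …
Top 5: F, H, E, N, D.
Each winner pays its own bid: F $59,600, H $51,500, E $48,700, N $46,300, D $41,200.

F $59,600, H $51,500, E $48,700, N $46,300, D $41,200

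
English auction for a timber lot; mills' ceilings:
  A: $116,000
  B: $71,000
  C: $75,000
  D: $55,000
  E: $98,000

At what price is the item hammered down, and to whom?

A wins at $98,000

Open ascending-bid auction: the price rises until one bidder remains; the winner pays the price at which the last rival dropped out.
Limits in order: 116,000 (A) > 98,000 (E) > 75,000 (C) > 71,000 (B) > 55,000 (D)
E is the last rival to drop out, at $98,000; A remains and wins at that price.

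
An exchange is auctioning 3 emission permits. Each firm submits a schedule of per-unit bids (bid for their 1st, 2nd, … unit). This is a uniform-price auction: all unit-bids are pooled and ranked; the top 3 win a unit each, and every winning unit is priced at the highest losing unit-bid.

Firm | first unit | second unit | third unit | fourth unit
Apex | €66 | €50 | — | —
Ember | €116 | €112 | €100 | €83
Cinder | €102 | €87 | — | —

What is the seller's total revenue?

Total revenue: €300

Merging the schedules and taking the best 3: 116 (Ember-1), 112 (Ember-2), 102 (Cinder-1)
First bid not allocated: €100.
Allocation: Cinder 1, Ember 2. Every unit priced at €100.
Revenue = 3 × 100 = €300.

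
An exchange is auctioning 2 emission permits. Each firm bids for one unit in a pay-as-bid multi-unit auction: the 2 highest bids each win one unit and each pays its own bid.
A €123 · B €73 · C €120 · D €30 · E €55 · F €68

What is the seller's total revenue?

Ordering the bids: 123 (A), 120 (C), 73 (B), 68 (F), …
The 2 highest are A, C.
Total revenue = 123 + 120 = €243.

Total revenue: €243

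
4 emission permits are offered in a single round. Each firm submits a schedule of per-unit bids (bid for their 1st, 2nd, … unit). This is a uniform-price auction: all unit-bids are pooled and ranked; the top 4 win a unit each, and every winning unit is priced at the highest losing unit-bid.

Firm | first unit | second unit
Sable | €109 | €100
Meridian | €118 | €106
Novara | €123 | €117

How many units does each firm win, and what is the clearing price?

Meridian 1, Novara 2, Sable 1; clearing price €106

Merging the schedules and taking the best 4: 123 (Novara-1), 118 (Meridian-1), 117 (Novara-2), 109 (Sable-1)
First bid not allocated: €106.
Allocation: Meridian 1, Novara 2, Sable 1.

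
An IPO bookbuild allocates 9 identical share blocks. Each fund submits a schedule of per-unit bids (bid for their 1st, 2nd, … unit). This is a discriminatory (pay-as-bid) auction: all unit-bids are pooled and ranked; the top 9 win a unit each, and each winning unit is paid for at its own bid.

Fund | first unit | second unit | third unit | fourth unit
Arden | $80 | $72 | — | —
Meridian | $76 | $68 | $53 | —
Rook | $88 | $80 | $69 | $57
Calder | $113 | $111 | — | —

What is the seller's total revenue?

Total revenue: $757

Pooled unit-bids ranked (top 9): 113 (Calder-1), 111 (Calder-2), 88 (Rook-1), 80 (Arden-1), 80 (Rook-2), 76 (Meridian-1), 72 (Arden-2), 69 (Rook-3), 68 (Meridian-2)
Next rejected bid: $57 (not a price — pay-as-bid).
Each winning unit pays its own bid.
Revenue = 113 + 111 + 88 + 80 + 80 + 76 + 72 + 69 + 68 = $757.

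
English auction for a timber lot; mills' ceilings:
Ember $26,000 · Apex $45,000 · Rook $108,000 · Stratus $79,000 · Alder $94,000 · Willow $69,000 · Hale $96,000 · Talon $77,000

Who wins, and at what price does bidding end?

Rook wins at $96,000

Limits in order: 108,000 (Rook) > 96,000 (Hale) > 94,000 (Alder) > 79,000 (Stratus) > 77,000 (Talon) > 69,000 (Willow) > …
Hale is the last rival to drop out, at $96,000; Rook remains and wins at that price.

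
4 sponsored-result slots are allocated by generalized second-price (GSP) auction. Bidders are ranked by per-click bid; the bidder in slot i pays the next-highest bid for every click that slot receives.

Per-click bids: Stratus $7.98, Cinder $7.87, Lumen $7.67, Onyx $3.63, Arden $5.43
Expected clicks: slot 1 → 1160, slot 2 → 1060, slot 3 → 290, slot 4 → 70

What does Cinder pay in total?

Sorting advertisers: $7.98 (Stratus) > $7.87 (Cinder) > $7.67 (Lumen) > $5.43 (Arden) > $3.63 (Onyx)
Cinder holds slot 2 → pays next bid $7.67 × 1060 clicks = $8130.20.

Cinder pays $8130.20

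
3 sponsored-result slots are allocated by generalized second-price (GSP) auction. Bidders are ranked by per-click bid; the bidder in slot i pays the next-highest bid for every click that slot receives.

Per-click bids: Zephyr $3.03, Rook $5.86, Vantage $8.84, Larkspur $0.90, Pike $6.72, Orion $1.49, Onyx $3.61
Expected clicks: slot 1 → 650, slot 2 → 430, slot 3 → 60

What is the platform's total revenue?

Sorting advertisers: $8.84 (Vantage) > $6.72 (Pike) > $5.86 (Rook) > $3.61 (Onyx) > …
Slot 1: Vantage pays $6.72 × 650 = $4368.00
Slot 2: Pike pays $5.86 × 430 = $2519.80
Slot 3: Rook pays $3.61 × 60 = $216.60
Total = $7104.40

Total revenue: $7104.40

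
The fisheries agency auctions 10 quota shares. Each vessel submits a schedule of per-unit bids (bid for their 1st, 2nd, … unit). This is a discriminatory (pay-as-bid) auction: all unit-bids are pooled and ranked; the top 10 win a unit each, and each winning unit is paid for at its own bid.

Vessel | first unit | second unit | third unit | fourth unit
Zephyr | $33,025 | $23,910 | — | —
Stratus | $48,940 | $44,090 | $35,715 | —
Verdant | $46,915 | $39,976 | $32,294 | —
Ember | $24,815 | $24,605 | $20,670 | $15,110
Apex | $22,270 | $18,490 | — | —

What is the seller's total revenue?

Merging the schedules and taking the best 10: 48,940 (Stratus-1), 46,915 (Verdant-1), 44,090 (Stratus-2), 39,976 (Verdant-2), 35,715 (Stratus-3), 33,025 (Zephyr-1), 32,294 (Verdant-3), 24,815 (Ember-1), 24,605 (Ember-2), 23,910 (Zephyr-2)
Next rejected bid: $22,270 (not a price — pay-as-bid).
Each winning unit pays its own bid.
Revenue = 48,940 + 46,915 + 44,090 + 39,976 + 35,715 + 33,025 + 32,294 + 24,815 + 24,605 + 23,910 = $354,285.

Total revenue: $354,285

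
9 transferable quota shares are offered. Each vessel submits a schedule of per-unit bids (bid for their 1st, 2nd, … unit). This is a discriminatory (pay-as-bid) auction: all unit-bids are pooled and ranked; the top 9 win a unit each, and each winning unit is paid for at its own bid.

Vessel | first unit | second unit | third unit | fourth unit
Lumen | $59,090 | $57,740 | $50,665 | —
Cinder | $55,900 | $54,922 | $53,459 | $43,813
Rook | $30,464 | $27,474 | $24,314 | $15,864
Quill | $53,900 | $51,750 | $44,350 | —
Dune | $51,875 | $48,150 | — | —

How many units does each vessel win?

Merging the schedules and taking the best 9: 59,090 (Lumen-1), 57,740 (Lumen-2), 55,900 (Cinder-1), 54,922 (Cinder-2), 53,900 (Quill-1), 53,459 (Cinder-3), 51,875 (Dune-1), 51,750 (Quill-2), 50,665 (Lumen-3)
Next rejected bid: $48,150 (not a price — pay-as-bid).
Allocation: Cinder 3, Dune 1, Lumen 3, Quill 2.

Cinder 3, Dune 1, Lumen 3, Quill 2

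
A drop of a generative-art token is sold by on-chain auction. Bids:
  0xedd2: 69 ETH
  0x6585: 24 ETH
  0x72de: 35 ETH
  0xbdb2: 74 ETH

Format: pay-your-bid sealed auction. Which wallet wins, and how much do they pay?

Rule: the highest bidder wins and pays their own bid.
Bids in order: 74 (0xbdb2) > 69 (0xedd2) > 35 (0x72de) > 24 (0x6585)
0xbdb2 is highest → pays own bid, 74 ETH.

0xbdb2 pays 74 ETH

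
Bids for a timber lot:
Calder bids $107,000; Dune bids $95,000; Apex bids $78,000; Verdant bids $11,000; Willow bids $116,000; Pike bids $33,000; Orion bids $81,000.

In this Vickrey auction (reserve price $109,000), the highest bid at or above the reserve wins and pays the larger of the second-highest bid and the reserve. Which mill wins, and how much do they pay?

Vickrey auction (reserve price $109,000): the highest bid at or above the reserve wins and pays the larger of the second-highest bid and the reserve.
Sorting bids: 116,000 (Willow) > 107,000 (Calder) > 95,000 (Dune) > 81,000 (Orion) > 78,000 (Apex) > 33,000 (Pike) > …
Willow has the top bid at or above the reserve ($116,000).
Second-highest bid $107,000 is below the reserve $109,000, so the reserve binds → payment $109,000.

Willow pays $109,000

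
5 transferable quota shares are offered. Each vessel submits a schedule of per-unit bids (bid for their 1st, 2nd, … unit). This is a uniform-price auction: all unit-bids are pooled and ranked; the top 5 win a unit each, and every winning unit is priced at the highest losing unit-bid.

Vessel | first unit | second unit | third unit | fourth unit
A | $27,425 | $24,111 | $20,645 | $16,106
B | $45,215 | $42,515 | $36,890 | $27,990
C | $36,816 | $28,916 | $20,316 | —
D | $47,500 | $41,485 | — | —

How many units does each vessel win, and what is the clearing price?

Merging the schedules and taking the best 5: 47,500 (D-1), 45,215 (B-1), 42,515 (B-2), 41,485 (D-2), 36,890 (B-3)
First bid not allocated: $36,816.
Allocation: B 3, D 2.

B 3, D 2; clearing price $36,816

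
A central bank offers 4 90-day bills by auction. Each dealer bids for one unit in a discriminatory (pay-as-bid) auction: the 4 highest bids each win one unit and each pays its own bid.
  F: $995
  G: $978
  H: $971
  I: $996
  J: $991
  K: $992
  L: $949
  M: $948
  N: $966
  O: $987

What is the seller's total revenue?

Sorting: 996 (I), 995 (F), 992 (K), 991 (J), 987 (O), 978 (G), …
The 4 highest are I, F, K, J.
Total revenue = 996 + 995 + 992 + 991 = $3,974.

Total revenue: $3,974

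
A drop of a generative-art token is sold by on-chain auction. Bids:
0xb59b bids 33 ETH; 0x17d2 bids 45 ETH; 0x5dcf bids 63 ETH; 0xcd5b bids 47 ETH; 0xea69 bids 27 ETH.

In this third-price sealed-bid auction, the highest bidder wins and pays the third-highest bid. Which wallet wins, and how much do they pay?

0x5dcf pays 45 ETH

Third-price sealed-bid auction: the highest bidder wins and pays the third-highest bid.
Bids in order: 63 (0x5dcf) > 47 (0xcd5b) > 45 (0x17d2) > 33 (0xb59b) > 27 (0xea69)
0x5dcf wins; payment is bid #3 in the ranking = 45 ETH.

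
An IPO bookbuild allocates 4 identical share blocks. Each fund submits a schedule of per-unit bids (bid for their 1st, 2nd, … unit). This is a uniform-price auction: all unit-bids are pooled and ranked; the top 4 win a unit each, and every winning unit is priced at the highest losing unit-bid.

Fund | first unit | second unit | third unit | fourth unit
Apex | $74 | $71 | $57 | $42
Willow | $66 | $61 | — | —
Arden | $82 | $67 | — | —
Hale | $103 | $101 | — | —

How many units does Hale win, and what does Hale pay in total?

Hale: 2 units, pays $142

Merging the schedules and taking the best 4: 103 (Hale-1), 101 (Hale-2), 82 (Arden-1), 74 (Apex-1)
First bid not allocated: $71.
Hale wins 2 unit(s) at $71 each.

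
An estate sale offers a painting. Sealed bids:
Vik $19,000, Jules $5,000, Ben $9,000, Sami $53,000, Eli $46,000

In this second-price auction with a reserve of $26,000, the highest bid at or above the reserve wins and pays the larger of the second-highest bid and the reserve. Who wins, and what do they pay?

Sami pays $46,000

Second-price auction with a reserve of $26,000: the highest bid at or above the reserve wins and pays the larger of the second-highest bid and the reserve.
Bids ranked: 53,000 (Sami) > 46,000 (Eli) > 19,000 (Vik) > 9,000 (Ben) > 5,000 (Jules)
Highest eligible bid: Sami at $53,000.
max(second-highest $46,000, reserve $26,000) = $46,000; the reserve does not bind.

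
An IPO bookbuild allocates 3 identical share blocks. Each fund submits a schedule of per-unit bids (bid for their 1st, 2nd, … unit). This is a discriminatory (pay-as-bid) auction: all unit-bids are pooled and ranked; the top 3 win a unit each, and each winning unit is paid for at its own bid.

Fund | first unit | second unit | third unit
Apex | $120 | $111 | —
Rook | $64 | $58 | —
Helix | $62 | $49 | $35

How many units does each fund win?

Merging the schedules and taking the best 3: 120 (Apex-1), 111 (Apex-2), 64 (Rook-1)
Next rejected bid: $62 (not a price — pay-as-bid).
Allocation: Apex 2, Rook 1.

Apex 2, Rook 1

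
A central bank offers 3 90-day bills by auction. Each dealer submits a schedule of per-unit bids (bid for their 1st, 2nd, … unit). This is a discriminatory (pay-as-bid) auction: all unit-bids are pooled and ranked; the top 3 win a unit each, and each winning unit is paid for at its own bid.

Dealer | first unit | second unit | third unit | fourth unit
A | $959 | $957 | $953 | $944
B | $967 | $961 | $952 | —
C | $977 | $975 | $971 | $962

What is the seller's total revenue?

All unit-bids, highest first — top 3: 977 (C-1), 975 (C-2), 971 (C-3)
Next rejected bid: $967 (not a price — pay-as-bid).
Each winning unit pays its own bid.
Revenue = 977 + 975 + 971 = $2,923.

Total revenue: $2,923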